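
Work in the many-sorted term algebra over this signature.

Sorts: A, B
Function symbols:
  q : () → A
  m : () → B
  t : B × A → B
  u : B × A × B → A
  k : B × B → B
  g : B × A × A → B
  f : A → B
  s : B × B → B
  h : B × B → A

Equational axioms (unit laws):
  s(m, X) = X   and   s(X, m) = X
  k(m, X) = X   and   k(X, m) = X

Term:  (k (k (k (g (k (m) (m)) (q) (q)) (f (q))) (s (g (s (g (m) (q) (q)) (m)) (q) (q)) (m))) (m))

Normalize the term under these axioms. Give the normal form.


1. (k (k (k (g (k (m) (m)) (q) (q)) (f (q))) (s (g (s (g (m) (q) (q)) (m)) (q) (q)) (m))) (m))  →  (k (k (g (k (m) (m)) (q) (q)) (f (q))) (s (g (s (g (m) (q) (q)) (m)) (q) (q)) (m)))
2. (k (k (g (k (m) (m)) (q) (q)) (f (q))) (s (g (s (g (m) (q) (q)) (m)) (q) (q)) (m)))  →  (k (k (g (m) (q) (q)) (f (q))) (s (g (s (g (m) (q) (q)) (m)) (q) (q)) (m)))
3. (k (k (g (m) (q) (q)) (f (q))) (s (g (s (g (m) (q) (q)) (m)) (q) (q)) (m)))  →  (k (k (g (m) (q) (q)) (f (q))) (g (s (g (m) (q) (q)) (m)) (q) (q)))
4. (k (k (g (m) (q) (q)) (f (q))) (g (s (g (m) (q) (q)) (m)) (q) (q)))  →  (k (k (g (m) (q) (q)) (f (q))) (g (g (m) (q) (q)) (q) (q)))

normal form = (k (k (g (m) (q) (q)) (f (q))) (g (g (m) (q) (q)) (q) (q)))


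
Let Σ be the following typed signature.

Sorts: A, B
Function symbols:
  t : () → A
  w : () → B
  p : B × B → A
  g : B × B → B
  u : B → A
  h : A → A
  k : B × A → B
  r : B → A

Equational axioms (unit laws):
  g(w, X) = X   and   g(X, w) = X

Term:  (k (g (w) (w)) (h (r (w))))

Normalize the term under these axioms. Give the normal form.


1. (k (g (w) (w)) (h (r (w))))  →  (k (w) (h (r (w))))

normal form = (k (w) (h (r (w))))


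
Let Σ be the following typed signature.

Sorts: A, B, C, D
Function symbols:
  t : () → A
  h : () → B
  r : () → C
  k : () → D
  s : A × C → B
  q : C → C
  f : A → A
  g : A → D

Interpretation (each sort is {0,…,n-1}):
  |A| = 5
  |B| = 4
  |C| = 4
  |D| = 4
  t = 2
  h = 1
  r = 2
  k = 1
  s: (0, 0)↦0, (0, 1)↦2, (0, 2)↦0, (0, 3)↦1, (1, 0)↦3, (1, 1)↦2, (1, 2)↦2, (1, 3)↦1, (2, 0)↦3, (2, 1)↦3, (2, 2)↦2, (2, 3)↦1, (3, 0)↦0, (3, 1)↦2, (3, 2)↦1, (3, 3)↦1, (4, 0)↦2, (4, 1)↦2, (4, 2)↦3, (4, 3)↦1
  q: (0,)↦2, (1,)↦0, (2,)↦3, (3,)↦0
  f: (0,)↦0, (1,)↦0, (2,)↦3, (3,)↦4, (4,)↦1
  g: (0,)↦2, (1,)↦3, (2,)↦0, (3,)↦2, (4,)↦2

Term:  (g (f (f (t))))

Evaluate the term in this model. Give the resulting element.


  t = 2
  (f (t)) = f(2,) = 3
  (f (f (t))) = f(3,) = 4
  (g (f (f (t)))) = g(4,) = 2

value = 2


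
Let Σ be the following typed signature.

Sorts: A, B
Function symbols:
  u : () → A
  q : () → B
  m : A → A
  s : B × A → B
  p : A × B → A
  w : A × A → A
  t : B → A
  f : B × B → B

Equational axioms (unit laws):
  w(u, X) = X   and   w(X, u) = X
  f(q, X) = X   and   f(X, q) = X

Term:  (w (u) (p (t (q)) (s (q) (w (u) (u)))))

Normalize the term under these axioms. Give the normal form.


1. (w (u) (p (t (q)) (s (q) (w (u) (u)))))  →  (p (t (q)) (s (q) (w (u) (u))))
2. (p (t (q)) (s (q) (w (u) (u))))  →  (p (t (q)) (s (q) (u)))

normal form = (p (t (q)) (s (q) (u)))


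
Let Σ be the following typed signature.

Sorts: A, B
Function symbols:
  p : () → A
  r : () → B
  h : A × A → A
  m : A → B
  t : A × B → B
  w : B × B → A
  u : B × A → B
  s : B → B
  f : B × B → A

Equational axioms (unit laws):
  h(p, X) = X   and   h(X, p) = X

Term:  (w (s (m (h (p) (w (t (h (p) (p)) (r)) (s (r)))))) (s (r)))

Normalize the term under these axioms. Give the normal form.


1. (w (s (m (h (p) (w (t (h (p) (p)) (r)) (s (r)))))) (s (r)))  →  (w (s (m (w (t (h (p) (p)) (r)) (s (r))))) (s (r)))
2. (w (s (m (w (t (h (p) (p)) (r)) (s (r))))) (s (r)))  →  (w (s (m (w (t (p) (r)) (s (r))))) (s (r)))

normal form = (w (s (m (w (t (p) (r)) (s (r))))) (s (r)))


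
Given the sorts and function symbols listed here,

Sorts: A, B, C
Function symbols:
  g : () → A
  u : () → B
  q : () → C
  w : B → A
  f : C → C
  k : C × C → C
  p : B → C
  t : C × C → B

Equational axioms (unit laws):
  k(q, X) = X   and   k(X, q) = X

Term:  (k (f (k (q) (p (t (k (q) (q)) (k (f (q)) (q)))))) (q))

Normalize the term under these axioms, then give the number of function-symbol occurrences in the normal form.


size = 6

1. (k (f (k (q) (p (t (k (q) (q)) (k (f (q)) (q)))))) (q))  →  (f (k (q) (p (t (k (q) (q)) (k (f (q)) (q))))))
2. (f (k (q) (p (t (k (q) (q)) (k (f (q)) (q))))))  →  (f (p (t (k (q) (q)) (k (f (q)) (q)))))
3. (f (p (t (k (q) (q)) (k (f (q)) (q)))))  →  (f (p (t (q) (k (f (q)) (q)))))
4. (f (p (t (q) (k (f (q)) (q)))))  →  (f (p (t (q) (f (q)))))
normal form: (f (p (t (q) (f (q)))))


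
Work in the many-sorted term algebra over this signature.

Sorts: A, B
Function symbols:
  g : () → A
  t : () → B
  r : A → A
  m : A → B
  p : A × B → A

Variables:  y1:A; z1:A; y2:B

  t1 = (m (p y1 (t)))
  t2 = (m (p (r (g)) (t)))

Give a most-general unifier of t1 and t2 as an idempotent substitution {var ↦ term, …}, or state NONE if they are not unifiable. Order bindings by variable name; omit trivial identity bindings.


{y1 ↦ (r (g))}


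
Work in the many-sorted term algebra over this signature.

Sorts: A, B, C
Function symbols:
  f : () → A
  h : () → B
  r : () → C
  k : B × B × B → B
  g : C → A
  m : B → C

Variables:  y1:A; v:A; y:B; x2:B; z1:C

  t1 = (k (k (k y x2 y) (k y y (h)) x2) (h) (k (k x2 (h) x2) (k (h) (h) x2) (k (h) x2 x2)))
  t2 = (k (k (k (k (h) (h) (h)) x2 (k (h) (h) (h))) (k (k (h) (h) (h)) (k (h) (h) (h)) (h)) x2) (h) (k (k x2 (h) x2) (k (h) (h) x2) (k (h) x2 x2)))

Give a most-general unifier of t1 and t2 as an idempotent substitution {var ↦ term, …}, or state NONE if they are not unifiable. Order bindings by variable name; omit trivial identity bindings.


{y ↦ (k (h) (h) (h))}


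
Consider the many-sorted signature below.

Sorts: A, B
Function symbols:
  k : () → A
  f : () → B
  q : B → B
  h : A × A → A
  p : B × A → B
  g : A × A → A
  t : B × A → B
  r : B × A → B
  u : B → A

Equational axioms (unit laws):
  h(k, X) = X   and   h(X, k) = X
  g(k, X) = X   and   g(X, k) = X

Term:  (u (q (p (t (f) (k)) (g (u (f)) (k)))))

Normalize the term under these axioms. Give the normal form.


1. (u (q (p (t (f) (k)) (g (u (f)) (k)))))  →  (u (q (p (t (f) (k)) (u (f)))))

normal form = (u (q (p (t (f) (k)) (u (f)))))


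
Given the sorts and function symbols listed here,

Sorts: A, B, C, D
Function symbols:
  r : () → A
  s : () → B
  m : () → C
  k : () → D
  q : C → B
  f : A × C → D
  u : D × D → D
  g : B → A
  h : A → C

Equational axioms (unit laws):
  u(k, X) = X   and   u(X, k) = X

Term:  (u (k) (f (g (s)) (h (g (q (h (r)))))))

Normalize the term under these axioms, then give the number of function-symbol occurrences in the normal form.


1. (u (k) (f (g (s)) (h (g (q (h (r)))))))  →  (f (g (s)) (h (g (q (h (r))))))
normal form: (f (g (s)) (h (g (q (h (r))))))

size = 8


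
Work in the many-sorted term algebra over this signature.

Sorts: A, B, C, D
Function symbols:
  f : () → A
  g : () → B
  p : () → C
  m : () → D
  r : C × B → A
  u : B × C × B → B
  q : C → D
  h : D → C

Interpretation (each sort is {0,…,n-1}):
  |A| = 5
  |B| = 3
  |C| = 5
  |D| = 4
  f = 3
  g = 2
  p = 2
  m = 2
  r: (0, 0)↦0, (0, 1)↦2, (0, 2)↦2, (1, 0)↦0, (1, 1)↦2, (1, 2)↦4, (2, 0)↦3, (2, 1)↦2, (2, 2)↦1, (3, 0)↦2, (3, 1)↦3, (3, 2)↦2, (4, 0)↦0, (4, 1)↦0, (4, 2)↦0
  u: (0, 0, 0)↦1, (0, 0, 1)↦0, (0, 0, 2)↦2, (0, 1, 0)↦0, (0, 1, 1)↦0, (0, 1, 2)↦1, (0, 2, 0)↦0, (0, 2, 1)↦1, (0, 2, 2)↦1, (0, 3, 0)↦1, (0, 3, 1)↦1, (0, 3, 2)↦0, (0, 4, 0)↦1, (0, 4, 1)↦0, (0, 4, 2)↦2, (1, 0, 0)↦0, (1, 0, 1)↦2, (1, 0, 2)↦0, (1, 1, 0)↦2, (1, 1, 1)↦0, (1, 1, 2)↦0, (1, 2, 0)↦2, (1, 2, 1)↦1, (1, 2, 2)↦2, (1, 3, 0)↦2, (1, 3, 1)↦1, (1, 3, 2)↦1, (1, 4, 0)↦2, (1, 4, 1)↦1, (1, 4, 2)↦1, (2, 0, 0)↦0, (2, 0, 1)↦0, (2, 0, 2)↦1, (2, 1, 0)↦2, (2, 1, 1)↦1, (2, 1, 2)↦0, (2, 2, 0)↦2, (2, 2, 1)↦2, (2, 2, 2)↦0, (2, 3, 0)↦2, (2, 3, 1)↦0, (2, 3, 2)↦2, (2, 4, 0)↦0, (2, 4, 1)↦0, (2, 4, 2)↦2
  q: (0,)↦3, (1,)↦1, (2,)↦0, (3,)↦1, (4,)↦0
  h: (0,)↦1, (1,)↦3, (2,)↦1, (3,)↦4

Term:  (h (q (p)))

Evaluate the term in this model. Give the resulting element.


  p = 2
  (q (p)) = q(2,) = 0
  (h (q (p))) = h(0,) = 1

value = 1


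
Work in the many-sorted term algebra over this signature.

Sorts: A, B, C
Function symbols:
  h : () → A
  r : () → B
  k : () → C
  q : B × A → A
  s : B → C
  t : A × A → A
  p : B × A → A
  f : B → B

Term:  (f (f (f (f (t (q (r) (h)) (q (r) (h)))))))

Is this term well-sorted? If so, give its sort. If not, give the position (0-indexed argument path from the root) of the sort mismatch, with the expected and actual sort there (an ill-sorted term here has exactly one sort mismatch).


ill-sorted at position [0, 0, 0, 0]: expected B, got A

            (r) : B
            (h) : A
          (q (r) (h)) : A
            (r) : B
            (h) : A
          (q (r) (h)) : A
        (t (q (r) (h)) (q (r) (h))) : A
      (f (t (q (r) (h)) (q (r) (h)))) : ✗ arg 0 at [0, 0, 0, 0] has sort A, expected B


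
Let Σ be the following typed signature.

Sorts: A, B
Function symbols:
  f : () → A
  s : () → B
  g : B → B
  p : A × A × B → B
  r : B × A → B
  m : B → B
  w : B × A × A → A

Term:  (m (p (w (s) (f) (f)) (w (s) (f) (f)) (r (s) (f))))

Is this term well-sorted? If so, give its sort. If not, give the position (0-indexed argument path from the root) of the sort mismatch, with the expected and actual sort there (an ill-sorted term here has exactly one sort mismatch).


      (s) : B
      (f) : A
      (f) : A
    (w (s) (f) (f)) : A
      (s) : B
      (f) : A
      (f) : A
    (w (s) (f) (f)) : A
      (s) : B
      (f) : A
    (r (s) (f)) : B
  (p (w (s) (f) (f)) (w (s) (f) (f)) (r (s) (f))) : B
(m (p (w (s) (f) (f)) (w (s) (f) (f)) (r (s) (f)))) : B

well-sorted; sort = B


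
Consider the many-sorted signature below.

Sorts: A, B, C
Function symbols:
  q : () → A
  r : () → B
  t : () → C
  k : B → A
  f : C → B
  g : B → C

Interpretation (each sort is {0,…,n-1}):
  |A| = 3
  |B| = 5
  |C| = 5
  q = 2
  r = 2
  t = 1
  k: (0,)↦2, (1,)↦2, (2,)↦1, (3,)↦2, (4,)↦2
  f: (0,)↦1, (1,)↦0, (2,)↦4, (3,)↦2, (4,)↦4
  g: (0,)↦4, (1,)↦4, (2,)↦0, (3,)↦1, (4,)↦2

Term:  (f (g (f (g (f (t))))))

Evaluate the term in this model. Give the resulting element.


value = 4

  t = 1
  (f (t)) = f(1,) = 0
  (g (f (t))) = g(0,) = 4
  (f (g (f (t)))) = f(4,) = 4
  (g (f (g (f (t))))) = g(4,) = 2
  (f (g (f (g (f (t)))))) = f(2,) = 4


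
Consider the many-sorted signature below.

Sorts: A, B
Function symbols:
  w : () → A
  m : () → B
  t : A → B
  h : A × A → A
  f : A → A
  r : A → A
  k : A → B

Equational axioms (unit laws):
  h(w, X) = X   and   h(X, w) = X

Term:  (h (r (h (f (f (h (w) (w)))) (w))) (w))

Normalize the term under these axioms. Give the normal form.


normal form = (r (f (f (w))))

1. (h (r (h (f (f (h (w) (w)))) (w))) (w))  →  (r (h (f (f (h (w) (w)))) (w)))
2. (r (h (f (f (h (w) (w)))) (w)))  →  (r (f (f (h (w) (w)))))
3. (r (f (f (h (w) (w)))))  →  (r (f (f (w))))


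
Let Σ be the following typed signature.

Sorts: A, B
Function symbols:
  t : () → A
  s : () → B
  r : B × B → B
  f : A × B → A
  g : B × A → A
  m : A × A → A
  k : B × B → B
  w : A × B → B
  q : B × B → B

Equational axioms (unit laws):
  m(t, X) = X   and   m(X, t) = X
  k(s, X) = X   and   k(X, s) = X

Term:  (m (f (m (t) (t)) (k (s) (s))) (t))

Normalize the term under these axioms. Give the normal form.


normal form = (f (t) (s))

1. (m (f (m (t) (t)) (k (s) (s))) (t))  →  (f (m (t) (t)) (k (s) (s)))
2. (f (m (t) (t)) (k (s) (s)))  →  (f (t) (k (s) (s)))
3. (f (t) (k (s) (s)))  →  (f (t) (s))


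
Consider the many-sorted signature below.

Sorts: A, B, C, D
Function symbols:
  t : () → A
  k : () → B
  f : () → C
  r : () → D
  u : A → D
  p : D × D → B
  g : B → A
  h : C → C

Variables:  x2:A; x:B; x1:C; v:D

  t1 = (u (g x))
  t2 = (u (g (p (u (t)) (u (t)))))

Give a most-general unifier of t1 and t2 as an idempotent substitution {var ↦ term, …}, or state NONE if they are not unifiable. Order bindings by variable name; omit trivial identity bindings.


{x ↦ (p (u (t)) (u (t)))}


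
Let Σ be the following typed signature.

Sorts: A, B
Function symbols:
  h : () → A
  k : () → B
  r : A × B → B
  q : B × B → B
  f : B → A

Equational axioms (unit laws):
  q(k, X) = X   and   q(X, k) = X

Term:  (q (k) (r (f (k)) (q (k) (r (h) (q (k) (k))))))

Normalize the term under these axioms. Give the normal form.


1. (q (k) (r (f (k)) (q (k) (r (h) (q (k) (k))))))  →  (r (f (k)) (q (k) (r (h) (q (k) (k)))))
2. (r (f (k)) (q (k) (r (h) (q (k) (k)))))  →  (r (f (k)) (r (h) (q (k) (k))))
3. (r (f (k)) (r (h) (q (k) (k))))  →  (r (f (k)) (r (h) (k)))

normal form = (r (f (k)) (r (h) (k)))


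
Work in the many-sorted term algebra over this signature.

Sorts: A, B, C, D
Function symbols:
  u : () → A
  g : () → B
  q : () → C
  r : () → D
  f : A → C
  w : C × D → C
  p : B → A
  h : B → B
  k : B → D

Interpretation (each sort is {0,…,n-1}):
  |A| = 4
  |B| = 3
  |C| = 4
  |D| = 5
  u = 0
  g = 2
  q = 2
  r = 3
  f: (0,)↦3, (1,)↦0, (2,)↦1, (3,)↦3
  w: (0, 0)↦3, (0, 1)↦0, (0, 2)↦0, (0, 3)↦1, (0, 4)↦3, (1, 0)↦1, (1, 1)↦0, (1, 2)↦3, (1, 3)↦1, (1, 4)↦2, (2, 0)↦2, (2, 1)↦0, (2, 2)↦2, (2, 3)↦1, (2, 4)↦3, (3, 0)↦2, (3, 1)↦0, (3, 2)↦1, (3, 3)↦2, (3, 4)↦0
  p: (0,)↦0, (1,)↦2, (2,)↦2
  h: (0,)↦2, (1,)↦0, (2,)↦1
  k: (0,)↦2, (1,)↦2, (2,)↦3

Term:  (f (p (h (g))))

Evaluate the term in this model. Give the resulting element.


value = 1

  g = 2
  (h (g)) = h(2,) = 1
  (p (h (g))) = p(1,) = 2
  (f (p (h (g)))) = f(2,) = 1


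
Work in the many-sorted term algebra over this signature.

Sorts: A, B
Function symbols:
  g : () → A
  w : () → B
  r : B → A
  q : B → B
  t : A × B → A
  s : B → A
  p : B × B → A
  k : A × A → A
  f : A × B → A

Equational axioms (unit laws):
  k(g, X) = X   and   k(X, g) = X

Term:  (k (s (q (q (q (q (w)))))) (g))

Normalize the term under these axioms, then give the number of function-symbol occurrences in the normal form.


1. (k (s (q (q (q (q (w)))))) (g))  →  (s (q (q (q (q (w))))))
normal form: (s (q (q (q (q (w))))))

size = 6


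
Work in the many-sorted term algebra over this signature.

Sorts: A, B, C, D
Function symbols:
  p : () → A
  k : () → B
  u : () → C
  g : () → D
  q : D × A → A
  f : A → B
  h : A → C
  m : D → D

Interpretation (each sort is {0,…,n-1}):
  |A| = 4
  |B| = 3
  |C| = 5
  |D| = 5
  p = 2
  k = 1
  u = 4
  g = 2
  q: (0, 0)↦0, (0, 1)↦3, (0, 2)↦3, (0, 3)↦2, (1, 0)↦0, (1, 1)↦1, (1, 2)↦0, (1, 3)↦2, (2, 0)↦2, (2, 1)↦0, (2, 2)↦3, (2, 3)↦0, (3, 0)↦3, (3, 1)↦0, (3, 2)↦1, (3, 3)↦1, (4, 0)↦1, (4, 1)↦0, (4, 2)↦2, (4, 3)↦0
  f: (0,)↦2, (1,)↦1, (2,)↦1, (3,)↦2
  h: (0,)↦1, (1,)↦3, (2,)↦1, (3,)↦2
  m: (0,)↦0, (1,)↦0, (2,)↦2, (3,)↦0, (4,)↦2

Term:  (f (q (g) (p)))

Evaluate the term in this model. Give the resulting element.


  g = 2
  p = 2
  (q (g) (p)) = q(2, 2) = 3
  (f (q (g) (p))) = f(3,) = 2

value = 2


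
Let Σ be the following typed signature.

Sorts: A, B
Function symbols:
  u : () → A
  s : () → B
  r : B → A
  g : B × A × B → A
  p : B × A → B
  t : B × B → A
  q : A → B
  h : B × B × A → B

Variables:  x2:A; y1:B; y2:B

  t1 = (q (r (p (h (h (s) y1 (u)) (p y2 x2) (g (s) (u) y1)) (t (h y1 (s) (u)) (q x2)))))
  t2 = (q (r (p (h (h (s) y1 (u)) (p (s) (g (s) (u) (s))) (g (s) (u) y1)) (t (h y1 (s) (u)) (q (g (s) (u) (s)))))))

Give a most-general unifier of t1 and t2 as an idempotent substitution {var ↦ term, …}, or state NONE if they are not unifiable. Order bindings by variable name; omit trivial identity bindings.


{x2 ↦ (g (s) (u) (s)), y2 ↦ (s)}


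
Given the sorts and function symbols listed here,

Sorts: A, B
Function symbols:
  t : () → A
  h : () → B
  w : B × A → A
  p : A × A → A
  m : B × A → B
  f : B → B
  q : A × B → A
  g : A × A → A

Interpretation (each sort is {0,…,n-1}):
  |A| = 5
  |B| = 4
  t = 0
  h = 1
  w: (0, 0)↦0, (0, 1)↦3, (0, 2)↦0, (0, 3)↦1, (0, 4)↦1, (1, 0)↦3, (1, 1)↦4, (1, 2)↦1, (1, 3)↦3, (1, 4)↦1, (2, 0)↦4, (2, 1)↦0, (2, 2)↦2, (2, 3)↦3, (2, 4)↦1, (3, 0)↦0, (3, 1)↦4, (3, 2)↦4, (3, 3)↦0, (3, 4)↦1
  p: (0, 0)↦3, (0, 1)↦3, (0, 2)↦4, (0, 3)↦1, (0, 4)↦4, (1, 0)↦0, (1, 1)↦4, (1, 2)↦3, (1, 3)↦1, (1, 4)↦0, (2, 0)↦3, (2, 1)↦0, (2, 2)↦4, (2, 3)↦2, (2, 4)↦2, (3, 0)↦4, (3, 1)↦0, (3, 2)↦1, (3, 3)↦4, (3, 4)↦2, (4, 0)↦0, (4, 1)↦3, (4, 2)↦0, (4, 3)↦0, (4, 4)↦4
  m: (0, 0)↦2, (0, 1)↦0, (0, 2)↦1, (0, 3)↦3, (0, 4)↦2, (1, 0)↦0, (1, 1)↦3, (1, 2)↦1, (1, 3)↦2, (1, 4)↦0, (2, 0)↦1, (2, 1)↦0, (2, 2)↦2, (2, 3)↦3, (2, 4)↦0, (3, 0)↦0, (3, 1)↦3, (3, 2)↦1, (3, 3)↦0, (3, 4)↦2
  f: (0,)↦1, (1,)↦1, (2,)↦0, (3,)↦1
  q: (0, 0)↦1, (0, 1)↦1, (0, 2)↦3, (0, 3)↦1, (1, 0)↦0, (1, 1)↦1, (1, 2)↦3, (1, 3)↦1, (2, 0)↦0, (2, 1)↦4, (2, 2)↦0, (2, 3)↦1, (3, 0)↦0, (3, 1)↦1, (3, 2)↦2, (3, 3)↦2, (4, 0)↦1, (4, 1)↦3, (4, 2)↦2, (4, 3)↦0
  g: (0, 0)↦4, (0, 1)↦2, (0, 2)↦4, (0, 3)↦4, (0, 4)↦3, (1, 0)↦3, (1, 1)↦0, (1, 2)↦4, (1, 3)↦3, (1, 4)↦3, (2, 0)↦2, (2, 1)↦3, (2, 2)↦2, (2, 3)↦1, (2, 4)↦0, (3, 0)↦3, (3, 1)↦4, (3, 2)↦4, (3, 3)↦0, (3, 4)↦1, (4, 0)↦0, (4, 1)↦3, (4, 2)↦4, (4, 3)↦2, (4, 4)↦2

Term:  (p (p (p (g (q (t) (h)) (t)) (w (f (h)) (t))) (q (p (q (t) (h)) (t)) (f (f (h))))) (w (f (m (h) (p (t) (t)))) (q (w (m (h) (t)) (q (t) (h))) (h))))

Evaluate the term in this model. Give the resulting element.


  t = 0
  h = 1
  (q (t) (h)) = q(0, 1) = 1
  t = 0
  (g (q (t) (h)) (t)) = g(1, 0) = 3
  h = 1
  (f (h)) = f(1,) = 1
  t = 0
  (w (f (h)) (t)) = w(1, 0) = 3
  (p (g (q (t) (h)) (t)) (w (f (h)) (t))) = p(3, 3) = 4
  t = 0
  h = 1
  (q (t) (h)) = q(0, 1) = 1
  t = 0
  (p (q (t) (h)) (t)) = p(1, 0) = 0
  h = 1
  (f (h)) = f(1,) = 1
  (f (f (h))) = f(1,) = 1
  (q (p (q (t) (h)) (t)) (f (f (h)))) = q(0, 1) = 1
  (p (p (g (q (t) (h)) (t)) (w (f (h)) (t))) (q (p (q (t) (h)) (t)) (f (f (h))))) = p(4, 1) = 3
  h = 1
  t = 0
  t = 0
  (p (t) (t)) = p(0, 0) = 3
  (m (h) (p (t) (t))) = m(1, 3) = 2
  (f (m (h) (p (t) (t)))) = f(2,) = 0
  h = 1
  t = 0
  (m (h) (t)) = m(1, 0) = 0
  t = 0
  h = 1
  (q (t) (h)) = q(0, 1) = 1
  (w (m (h) (t)) (q (t) (h))) = w(0, 1) = 3
  h = 1
  (q (w (m (h) (t)) (q (t) (h))) (h)) = q(3, 1) = 1
  (w (f (m (h) (p (t) (t)))) (q (w (m (h) (t)) (q (t) (h))) (h))) = w(0, 1) = 3
  (p (p (p (g (q (t) (h)) (t)) (w (f (h)) (t))) (q (p (q (t) (h)) (t)) (f (f (h))))) (w (f (m (h) (p (t) (t)))) (q (w (m (h) (t)) (q (t) (h))) (h)))) = p(3, 3) = 4

value = 4


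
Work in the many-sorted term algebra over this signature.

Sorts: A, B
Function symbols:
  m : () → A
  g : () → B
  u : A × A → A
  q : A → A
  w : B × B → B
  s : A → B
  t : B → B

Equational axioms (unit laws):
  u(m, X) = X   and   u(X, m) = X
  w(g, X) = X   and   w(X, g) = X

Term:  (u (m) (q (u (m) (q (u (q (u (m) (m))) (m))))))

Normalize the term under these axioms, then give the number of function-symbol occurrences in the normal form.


1. (u (m) (q (u (m) (q (u (q (u (m) (m))) (m))))))  →  (q (u (m) (q (u (q (u (m) (m))) (m)))))
2. (q (u (m) (q (u (q (u (m) (m))) (m)))))  →  (q (q (u (q (u (m) (m))) (m))))
3. (q (q (u (q (u (m) (m))) (m))))  →  (q (q (q (u (m) (m)))))
4. (q (q (q (u (m) (m)))))  →  (q (q (q (m))))
normal form: (q (q (q (m))))

size = 4


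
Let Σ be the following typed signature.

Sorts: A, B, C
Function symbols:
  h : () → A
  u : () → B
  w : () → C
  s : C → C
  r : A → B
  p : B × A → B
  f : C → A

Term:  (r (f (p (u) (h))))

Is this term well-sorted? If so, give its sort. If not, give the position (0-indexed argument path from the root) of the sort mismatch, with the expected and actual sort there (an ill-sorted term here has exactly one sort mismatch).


      (u) : B
      (h) : A
    (p (u) (h)) : B
  (f (p (u) (h))) : ✗ arg 0 at [0, 0] has sort B, expected C

ill-sorted at position [0, 0]: expected C, got B


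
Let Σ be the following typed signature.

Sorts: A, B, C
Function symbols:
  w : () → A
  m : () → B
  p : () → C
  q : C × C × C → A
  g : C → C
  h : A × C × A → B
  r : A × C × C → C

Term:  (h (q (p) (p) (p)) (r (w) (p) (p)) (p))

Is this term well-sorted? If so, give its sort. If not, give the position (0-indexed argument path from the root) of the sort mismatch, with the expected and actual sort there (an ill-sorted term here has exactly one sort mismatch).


ill-sorted at position [2]: expected A, got C

    (p) : C
    (p) : C
    (p) : C
  (q (p) (p) (p)) : A
    (w) : A
    (p) : C
    (p) : C
  (r (w) (p) (p)) : C
  (p) : C
(h (q (p) (p) (p)) (r (w) (p) (p)) (p)) : ✗ arg 2 at [2] has sort C, expected A


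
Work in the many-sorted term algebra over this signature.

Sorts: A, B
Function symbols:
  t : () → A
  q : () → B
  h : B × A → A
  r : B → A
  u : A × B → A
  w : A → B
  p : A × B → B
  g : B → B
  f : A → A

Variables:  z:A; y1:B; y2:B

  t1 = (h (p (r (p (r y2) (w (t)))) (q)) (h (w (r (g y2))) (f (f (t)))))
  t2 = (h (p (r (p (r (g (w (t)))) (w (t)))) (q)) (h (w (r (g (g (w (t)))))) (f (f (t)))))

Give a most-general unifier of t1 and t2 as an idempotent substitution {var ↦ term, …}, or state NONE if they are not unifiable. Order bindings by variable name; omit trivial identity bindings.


{y2 ↦ (g (w (t)))}


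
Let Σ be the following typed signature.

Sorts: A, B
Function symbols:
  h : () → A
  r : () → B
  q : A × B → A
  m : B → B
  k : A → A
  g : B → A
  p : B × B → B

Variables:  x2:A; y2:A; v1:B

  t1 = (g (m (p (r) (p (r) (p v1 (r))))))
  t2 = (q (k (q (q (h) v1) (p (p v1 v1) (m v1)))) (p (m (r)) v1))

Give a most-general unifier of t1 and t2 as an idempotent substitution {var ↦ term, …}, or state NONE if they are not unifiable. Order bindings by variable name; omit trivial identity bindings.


head clash or occurs-check failure — not unifiable

NONE (not unifiable)


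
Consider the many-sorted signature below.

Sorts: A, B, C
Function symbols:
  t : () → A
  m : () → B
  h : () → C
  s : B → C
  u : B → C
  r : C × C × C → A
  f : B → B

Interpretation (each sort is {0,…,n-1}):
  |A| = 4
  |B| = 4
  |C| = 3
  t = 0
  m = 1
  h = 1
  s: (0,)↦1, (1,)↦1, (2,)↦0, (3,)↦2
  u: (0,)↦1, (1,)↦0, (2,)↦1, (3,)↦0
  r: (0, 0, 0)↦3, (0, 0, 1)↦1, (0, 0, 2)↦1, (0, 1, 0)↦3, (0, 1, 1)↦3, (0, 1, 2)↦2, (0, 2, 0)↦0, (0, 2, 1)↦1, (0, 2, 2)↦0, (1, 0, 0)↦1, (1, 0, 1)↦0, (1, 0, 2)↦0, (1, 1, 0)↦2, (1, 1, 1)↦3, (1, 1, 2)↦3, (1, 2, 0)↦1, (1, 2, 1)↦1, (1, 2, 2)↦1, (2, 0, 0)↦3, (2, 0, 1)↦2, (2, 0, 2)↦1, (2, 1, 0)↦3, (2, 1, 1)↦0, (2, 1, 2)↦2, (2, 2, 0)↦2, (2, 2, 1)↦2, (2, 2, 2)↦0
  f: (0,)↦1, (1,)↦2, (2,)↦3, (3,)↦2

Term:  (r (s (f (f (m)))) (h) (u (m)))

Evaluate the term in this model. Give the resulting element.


  m = 1
  (f (m)) = f(1,) = 2
  (f (f (m))) = f(2,) = 3
  (s (f (f (m)))) = s(3,) = 2
  h = 1
  m = 1
  (u (m)) = u(1,) = 0
  (r (s (f (f (m)))) (h) (u (m))) = r(2, 1, 0) = 3

value = 3


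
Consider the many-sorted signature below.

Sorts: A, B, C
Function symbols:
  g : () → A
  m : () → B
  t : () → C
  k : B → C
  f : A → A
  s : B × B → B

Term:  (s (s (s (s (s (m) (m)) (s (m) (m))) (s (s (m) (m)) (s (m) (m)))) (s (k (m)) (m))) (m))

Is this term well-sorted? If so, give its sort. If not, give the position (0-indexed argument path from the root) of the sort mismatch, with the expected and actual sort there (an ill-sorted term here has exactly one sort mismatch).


          (m) : B
          (m) : B
        (s (m) (m)) : B
          (m) : B
          (m) : B
        (s (m) (m)) : B
      (s (s (m) (m)) (s (m) (m))) : B
          (m) : B
          (m) : B
        (s (m) (m)) : B
          (m) : B
          (m) : B
        (s (m) (m)) : B
      (s (s (m) (m)) (s (m) (m))) : B
    (s (s (s (m) (m)) (s (m) (m))) (s (s (m) (m)) (s (m) (m)))) : B
        (m) : B
      (k (m)) : C
      (m) : B
    (s (k (m)) (m)) : ✗ arg 0 at [0, 1, 0] has sort C, expected B
  (m) : B

ill-sorted at position [0, 1, 0]: expected B, got C


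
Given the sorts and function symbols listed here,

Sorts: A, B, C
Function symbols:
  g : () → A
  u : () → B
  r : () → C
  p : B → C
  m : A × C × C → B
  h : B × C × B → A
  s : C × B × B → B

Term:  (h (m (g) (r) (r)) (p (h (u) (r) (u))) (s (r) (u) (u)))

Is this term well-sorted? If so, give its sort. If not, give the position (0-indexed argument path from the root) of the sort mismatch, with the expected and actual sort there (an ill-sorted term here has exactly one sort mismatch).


    (g) : A
    (r) : C
    (r) : C
  (m (g) (r) (r)) : B
      (u) : B
      (r) : C
      (u) : B
    (h (u) (r) (u)) : A
  (p (h (u) (r) (u))) : ✗ arg 0 at [1, 0] has sort A, expected B
    (r) : C
    (u) : B
    (u) : B
  (s (r) (u) (u)) : B

ill-sorted at position [1, 0]: expected B, got A


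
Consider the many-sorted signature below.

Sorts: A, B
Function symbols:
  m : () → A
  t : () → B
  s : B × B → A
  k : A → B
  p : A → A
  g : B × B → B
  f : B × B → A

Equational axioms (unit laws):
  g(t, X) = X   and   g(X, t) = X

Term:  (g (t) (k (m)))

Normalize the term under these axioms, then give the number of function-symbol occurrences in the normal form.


1. (g (t) (k (m)))  →  (k (m))
normal form: (k (m))

size = 2


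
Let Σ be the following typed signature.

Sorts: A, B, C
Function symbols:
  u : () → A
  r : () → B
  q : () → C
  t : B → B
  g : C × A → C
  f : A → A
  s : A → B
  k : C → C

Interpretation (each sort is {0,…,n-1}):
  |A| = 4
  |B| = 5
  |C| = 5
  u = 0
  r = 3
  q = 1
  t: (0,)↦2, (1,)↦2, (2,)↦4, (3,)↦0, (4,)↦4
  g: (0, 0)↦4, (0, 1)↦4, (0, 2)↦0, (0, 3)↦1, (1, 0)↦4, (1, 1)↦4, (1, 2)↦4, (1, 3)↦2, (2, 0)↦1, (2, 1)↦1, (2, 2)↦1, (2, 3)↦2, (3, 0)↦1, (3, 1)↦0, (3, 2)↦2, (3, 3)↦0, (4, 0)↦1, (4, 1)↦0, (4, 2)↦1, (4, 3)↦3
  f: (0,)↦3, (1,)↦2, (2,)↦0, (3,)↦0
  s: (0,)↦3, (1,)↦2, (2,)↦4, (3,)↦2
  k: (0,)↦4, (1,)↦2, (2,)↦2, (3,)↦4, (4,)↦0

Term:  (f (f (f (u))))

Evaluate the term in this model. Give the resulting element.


value = 3

  u = 0
  (f (u)) = f(0,) = 3
  (f (f (u))) = f(3,) = 0
  (f (f (f (u)))) = f(0,) = 3


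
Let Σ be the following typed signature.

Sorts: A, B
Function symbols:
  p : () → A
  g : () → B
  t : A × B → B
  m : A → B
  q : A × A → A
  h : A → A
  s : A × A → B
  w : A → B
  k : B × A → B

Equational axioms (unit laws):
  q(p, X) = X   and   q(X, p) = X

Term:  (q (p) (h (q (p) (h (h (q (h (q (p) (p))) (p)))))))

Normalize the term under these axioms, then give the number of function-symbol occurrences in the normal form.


size = 5

1. (q (p) (h (q (p) (h (h (q (h (q (p) (p))) (p)))))))  →  (h (q (p) (h (h (q (h (q (p) (p))) (p))))))
2. (h (q (p) (h (h (q (h (q (p) (p))) (p))))))  →  (h (h (h (q (h (q (p) (p))) (p)))))
3. (h (h (h (q (h (q (p) (p))) (p)))))  →  (h (h (h (h (q (p) (p))))))
4. (h (h (h (h (q (p) (p))))))  →  (h (h (h (h (p)))))
normal form: (h (h (h (h (p)))))


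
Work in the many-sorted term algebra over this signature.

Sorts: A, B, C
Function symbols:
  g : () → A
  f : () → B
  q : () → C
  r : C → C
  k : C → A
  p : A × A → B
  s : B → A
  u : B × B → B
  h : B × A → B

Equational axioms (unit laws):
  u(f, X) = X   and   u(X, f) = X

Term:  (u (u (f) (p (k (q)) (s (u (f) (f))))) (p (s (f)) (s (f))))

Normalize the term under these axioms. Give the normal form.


normal form = (u (p (k (q)) (s (f))) (p (s (f)) (s (f))))

1. (u (u (f) (p (k (q)) (s (u (f) (f))))) (p (s (f)) (s (f))))  →  (u (p (k (q)) (s (u (f) (f)))) (p (s (f)) (s (f))))
2. (u (p (k (q)) (s (u (f) (f)))) (p (s (f)) (s (f))))  →  (u (p (k (q)) (s (f))) (p (s (f)) (s (f))))


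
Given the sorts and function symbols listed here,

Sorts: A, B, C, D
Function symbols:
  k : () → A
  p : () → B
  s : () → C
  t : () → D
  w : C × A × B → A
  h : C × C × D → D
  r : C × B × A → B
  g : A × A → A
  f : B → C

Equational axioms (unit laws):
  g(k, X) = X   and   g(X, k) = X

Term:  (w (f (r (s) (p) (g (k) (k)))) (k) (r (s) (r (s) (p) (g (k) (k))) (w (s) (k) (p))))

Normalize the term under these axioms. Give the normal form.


1. (w (f (r (s) (p) (g (k) (k)))) (k) (r (s) (r (s) (p) (g (k) (k))) (w (s) (k) (p))))  →  (w (f (r (s) (p) (k))) (k) (r (s) (r (s) (p) (g (k) (k))) (w (s) (k) (p))))
2. (w (f (r (s) (p) (k))) (k) (r (s) (r (s) (p) (g (k) (k))) (w (s) (k) (p))))  →  (w (f (r (s) (p) (k))) (k) (r (s) (r (s) (p) (k)) (w (s) (k) (p))))

normal form = (w (f (r (s) (p) (k))) (k) (r (s) (r (s) (p) (k)) (w (s) (k) (p))))


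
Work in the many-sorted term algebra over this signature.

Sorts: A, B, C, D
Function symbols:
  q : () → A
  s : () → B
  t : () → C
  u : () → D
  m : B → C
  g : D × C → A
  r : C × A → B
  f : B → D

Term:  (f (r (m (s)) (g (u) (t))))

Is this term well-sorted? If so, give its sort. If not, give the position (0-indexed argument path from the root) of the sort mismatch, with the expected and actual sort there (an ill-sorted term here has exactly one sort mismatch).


      (s) : B
    (m (s)) : C
      (u) : D
      (t) : C
    (g (u) (t)) : A
  (r (m (s)) (g (u) (t))) : B
(f (r (m (s)) (g (u) (t)))) : D

well-sorted; sort = D


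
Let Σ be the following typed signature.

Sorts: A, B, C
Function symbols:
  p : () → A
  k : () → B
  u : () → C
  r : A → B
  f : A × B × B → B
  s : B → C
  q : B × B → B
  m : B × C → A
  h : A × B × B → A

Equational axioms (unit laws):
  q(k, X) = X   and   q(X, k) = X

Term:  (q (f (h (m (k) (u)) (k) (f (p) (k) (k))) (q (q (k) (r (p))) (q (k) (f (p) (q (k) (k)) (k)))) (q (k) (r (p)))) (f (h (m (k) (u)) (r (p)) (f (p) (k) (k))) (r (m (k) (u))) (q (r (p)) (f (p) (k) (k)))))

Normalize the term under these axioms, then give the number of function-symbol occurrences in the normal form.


size = 42

1. (q (f (h (m (k) (u)) (k) (f (p) (k) (k))) (q (q (k) (r (p))) (q (k) (f (p) (q (k) (k)) (k)))) (q (k) (r (p)))) (f (h (m (k) (u)) (r (p)) (f (p) (k) (k))) (r (m (k) (u))) (q (r (p)) (f (p) (k) (k)))))  →  (q (f (h (m (k) (u)) (k) (f (p) (k) (k))) (q (r (p)) (q (k) (f (p) (q (k) (k)) (k)))) (q (k) (r (p)))) (f (h (m (k) (u)) (r (p)) (f (p) (k) (k))) (r (m (k) (u))) (q (r (p)) (f (p) (k) (k)))))
2. (q (f (h (m (k) (u)) (k) (f (p) (k) (k))) (q (r (p)) (q (k) (f (p) (q (k) (k)) (k)))) (q (k) (r (p)))) (f (h (m (k) (u)) (r (p)) (f (p) (k) (k))) (r (m (k) (u))) (q (r (p)) (f (p) (k) (k)))))  →  (q (f (h (m (k) (u)) (k) (f (p) (k) (k))) (q (r (p)) (f (p) (q (k) (k)) (k))) (q (k) (r (p)))) (f (h (m (k) (u)) (r (p)) (f (p) (k) (k))) (r (m (k) (u))) (q (r (p)) (f (p) (k) (k)))))
3. (q (f (h (m (k) (u)) (k) (f (p) (k) (k))) (q (r (p)) (f (p) (q (k) (k)) (k))) (q (k) (r (p)))) (f (h (m (k) (u)) (r (p)) (f (p) (k) (k))) (r (m (k) (u))) (q (r (p)) (f (p) (k) (k)))))  →  (q (f (h (m (k) (u)) (k) (f (p) (k) (k))) (q (r (p)) (f (p) (k) (k))) (q (k) (r (p)))) (f (h (m (k) (u)) (r (p)) (f (p) (k) (k))) (r (m (k) (u))) (q (r (p)) (f (p) (k) (k)))))
4. (q (f (h (m (k) (u)) (k) (f (p) (k) (k))) (q (r (p)) (f (p) (k) (k))) (q (k) (r (p)))) (f (h (m (k) (u)) (r (p)) (f (p) (k) (k))) (r (m (k) (u))) (q (r (p)) (f (p) (k) (k)))))  →  (q (f (h (m (k) (u)) (k) (f (p) (k) (k))) (q (r (p)) (f (p) (k) (k))) (r (p))) (f (h (m (k) (u)) (r (p)) (f (p) (k) (k))) (r (m (k) (u))) (q (r (p)) (f (p) (k) (k)))))
normal form: (q (f (h (m (k) (u)) (k) (f (p) (k) (k))) (q (r (p)) (f (p) (k) (k))) (r (p))) (f (h (m (k) (u)) (r (p)) (f (p) (k) (k))) (r (m (k) (u))) (q (r (p)) (f (p) (k) (k)))))


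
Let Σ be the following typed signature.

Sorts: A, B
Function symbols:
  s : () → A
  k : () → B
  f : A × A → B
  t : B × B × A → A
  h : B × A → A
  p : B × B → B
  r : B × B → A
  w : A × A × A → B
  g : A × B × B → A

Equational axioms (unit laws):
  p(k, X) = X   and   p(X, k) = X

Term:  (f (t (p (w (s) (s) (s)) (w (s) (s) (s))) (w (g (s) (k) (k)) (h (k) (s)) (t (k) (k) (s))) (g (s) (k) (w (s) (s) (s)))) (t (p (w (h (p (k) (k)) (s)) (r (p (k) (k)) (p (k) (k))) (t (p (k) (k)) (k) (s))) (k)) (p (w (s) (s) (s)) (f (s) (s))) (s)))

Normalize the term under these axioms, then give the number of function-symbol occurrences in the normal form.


1. (f (t (p (w (s) (s) (s)) (w (s) (s) (s))) (w (g (s) (k) (k)) (h (k) (s)) (t (k) (k) (s))) (g (s) (k) (w (s) (s) (s)))) (t (p (w (h (p (k) (k)) (s)) (r (p (k) (k)) (p (k) (k))) (t (p (k) (k)) (k) (s))) (k)) (p (w (s) (s) (s)) (f (s) (s))) (s)))  →  (f (t (p (w (s) (s) (s)) (w (s) (s) (s))) (w (g (s) (k) (k)) (h (k) (s)) (t (k) (k) (s))) (g (s) (k) (w (s) (s) (s)))) (t (w (h (p (k) (k)) (s)) (r (p (k) (k)) (p (k) (k))) (t (p (k) (k)) (k) (s))) (p (w (s) (s) (s)) (f (s) (s))) (s)))
2. (f (t (p (w (s) (s) (s)) (w (s) (s) (s))) (w (g (s) (k) (k)) (h (k) (s)) (t (k) (k) (s))) (g (s) (k) (w (s) (s) (s)))) (t (w (h (p (k) (k)) (s)) (r (p (k) (k)) (p (k) (k))) (t (p (k) (k)) (k) (s))) (p (w (s) (s) (s)) (f (s) (s))) (s)))  →  (f (t (p (w (s) (s) (s)) (w (s) (s) (s))) (w (g (s) (k) (k)) (h (k) (s)) (t (k) (k) (s))) (g (s) (k) (w (s) (s) (s)))) (t (w (h (k) (s)) (r (p (k) (k)) (p (k) (k))) (t (p (k) (k)) (k) (s))) (p (w (s) (s) (s)) (f (s) (s))) (s)))
3. (f (t (p (w (s) (s) (s)) (w (s) (s) (s))) (w (g (s) (k) (k)) (h (k) (s)) (t (k) (k) (s))) (g (s) (k) (w (s) (s) (s)))) (t (w (h (k) (s)) (r (p (k) (k)) (p (k) (k))) (t (p (k) (k)) (k) (s))) (p (w (s) (s) (s)) (f (s) (s))) (s)))  →  (f (t (p (w (s) (s) (s)) (w (s) (s) (s))) (w (g (s) (k) (k)) (h (k) (s)) (t (k) (k) (s))) (g (s) (k) (w (s) (s) (s)))) (t (w (h (k) (s)) (r (k) (p (k) (k))) (t (p (k) (k)) (k) (s))) (p (w (s) (s) (s)) (f (s) (s))) (s)))
4. (f (t (p (w (s) (s) (s)) (w (s) (s) (s))) (w (g (s) (k) (k)) (h (k) (s)) (t (k) (k) (s))) (g (s) (k) (w (s) (s) (s)))) (t (w (h (k) (s)) (r (k) (p (k) (k))) (t (p (k) (k)) (k) (s))) (p (w (s) (s) (s)) (f (s) (s))) (s)))  →  (f (t (p (w (s) (s) (s)) (w (s) (s) (s))) (w (g (s) (k) (k)) (h (k) (s)) (t (k) (k) (s))) (g (s) (k) (w (s) (s) (s)))) (t (w (h (k) (s)) (r (k) (k)) (t (p (k) (k)) (k) (s))) (p (w (s) (s) (s)) (f (s) (s))) (s)))
5. (f (t (p (w (s) (s) (s)) (w (s) (s) (s))) (w (g (s) (k) (k)) (h (k) (s)) (t (k) (k) (s))) (g (s) (k) (w (s) (s) (s)))) (t (w (h (k) (s)) (r (k) (k)) (t (p (k) (k)) (k) (s))) (p (w (s) (s) (s)) (f (s) (s))) (s)))  →  (f (t (p (w (s) (s) (s)) (w (s) (s) (s))) (w (g (s) (k) (k)) (h (k) (s)) (t (k) (k) (s))) (g (s) (k) (w (s) (s) (s)))) (t (w (h (k) (s)) (r (k) (k)) (t (k) (k) (s))) (p (w (s) (s) (s)) (f (s) (s))) (s)))
normal form: (f (t (p (w (s) (s) (s)) (w (s) (s) (s))) (w (g (s) (k) (k)) (h (k) (s)) (t (k) (k) (s))) (g (s) (k) (w (s) (s) (s)))) (t (w (h (k) (s)) (r (k) (k)) (t (k) (k) (s))) (p (w (s) (s) (s)) (f (s) (s))) (s)))

size = 51


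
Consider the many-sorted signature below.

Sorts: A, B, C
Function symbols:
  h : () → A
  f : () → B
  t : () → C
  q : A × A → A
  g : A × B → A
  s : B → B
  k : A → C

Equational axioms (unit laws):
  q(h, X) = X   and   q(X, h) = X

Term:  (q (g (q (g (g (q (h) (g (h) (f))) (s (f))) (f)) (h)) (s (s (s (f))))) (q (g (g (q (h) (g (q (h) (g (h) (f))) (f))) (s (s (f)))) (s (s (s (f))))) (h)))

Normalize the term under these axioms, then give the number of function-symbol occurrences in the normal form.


1. (q (g (q (g (g (q (h) (g (h) (f))) (s (f))) (f)) (h)) (s (s (s (f))))) (q (g (g (q (h) (g (q (h) (g (h) (f))) (f))) (s (s (f)))) (s (s (s (f))))) (h)))  →  (q (g (g (g (q (h) (g (h) (f))) (s (f))) (f)) (s (s (s (f))))) (q (g (g (q (h) (g (q (h) (g (h) (f))) (f))) (s (s (f)))) (s (s (s (f))))) (h)))
2. (q (g (g (g (q (h) (g (h) (f))) (s (f))) (f)) (s (s (s (f))))) (q (g (g (q (h) (g (q (h) (g (h) (f))) (f))) (s (s (f)))) (s (s (s (f))))) (h)))  →  (q (g (g (g (g (h) (f)) (s (f))) (f)) (s (s (s (f))))) (q (g (g (q (h) (g (q (h) (g (h) (f))) (f))) (s (s (f)))) (s (s (s (f))))) (h)))
3. (q (g (g (g (g (h) (f)) (s (f))) (f)) (s (s (s (f))))) (q (g (g (q (h) (g (q (h) (g (h) (f))) (f))) (s (s (f)))) (s (s (s (f))))) (h)))  →  (q (g (g (g (g (h) (f)) (s (f))) (f)) (s (s (s (f))))) (g (g (q (h) (g (q (h) (g (h) (f))) (f))) (s (s (f)))) (s (s (s (f))))))
4. (q (g (g (g (g (h) (f)) (s (f))) (f)) (s (s (s (f))))) (g (g (q (h) (g (q (h) (g (h) (f))) (f))) (s (s (f)))) (s (s (s (f))))))  →  (q (g (g (g (g (h) (f)) (s (f))) (f)) (s (s (s (f))))) (g (g (g (q (h) (g (h) (f))) (f)) (s (s (f)))) (s (s (s (f))))))
5. (q (g (g (g (g (h) (f)) (s (f))) (f)) (s (s (s (f))))) (g (g (g (q (h) (g (h) (f))) (f)) (s (s (f)))) (s (s (s (f))))))  →  (q (g (g (g (g (h) (f)) (s (f))) (f)) (s (s (s (f))))) (g (g (g (g (h) (f)) (f)) (s (s (f)))) (s (s (s (f))))))
normal form: (q (g (g (g (g (h) (f)) (s (f))) (f)) (s (s (s (f))))) (g (g (g (g (h) (f)) (f)) (s (s (f)))) (s (s (s (f))))))

size = 28


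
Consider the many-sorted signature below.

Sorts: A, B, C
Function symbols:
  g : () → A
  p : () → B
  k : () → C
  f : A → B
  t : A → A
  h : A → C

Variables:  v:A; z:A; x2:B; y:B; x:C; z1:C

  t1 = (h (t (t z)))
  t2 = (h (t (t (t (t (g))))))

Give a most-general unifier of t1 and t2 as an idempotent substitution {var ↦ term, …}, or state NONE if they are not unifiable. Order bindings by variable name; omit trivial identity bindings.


{z ↦ (t (t (g)))}


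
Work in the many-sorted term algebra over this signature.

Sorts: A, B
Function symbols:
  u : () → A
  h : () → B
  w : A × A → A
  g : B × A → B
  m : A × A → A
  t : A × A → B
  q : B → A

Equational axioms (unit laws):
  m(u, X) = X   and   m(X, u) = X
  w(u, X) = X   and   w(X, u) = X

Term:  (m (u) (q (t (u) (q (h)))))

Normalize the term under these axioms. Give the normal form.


normal form = (q (t (u) (q (h))))

1. (m (u) (q (t (u) (q (h)))))  →  (q (t (u) (q (h))))


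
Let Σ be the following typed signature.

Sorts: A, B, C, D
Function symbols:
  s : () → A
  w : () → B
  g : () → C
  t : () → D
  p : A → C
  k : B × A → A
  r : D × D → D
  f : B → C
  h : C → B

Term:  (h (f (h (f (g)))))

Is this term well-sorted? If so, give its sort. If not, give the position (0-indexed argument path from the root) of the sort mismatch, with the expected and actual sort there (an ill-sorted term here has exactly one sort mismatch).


        (g) : C
      (f (g)) : ✗ arg 0 at [0, 0, 0, 0] has sort C, expected B

ill-sorted at position [0, 0, 0, 0]: expected B, got C


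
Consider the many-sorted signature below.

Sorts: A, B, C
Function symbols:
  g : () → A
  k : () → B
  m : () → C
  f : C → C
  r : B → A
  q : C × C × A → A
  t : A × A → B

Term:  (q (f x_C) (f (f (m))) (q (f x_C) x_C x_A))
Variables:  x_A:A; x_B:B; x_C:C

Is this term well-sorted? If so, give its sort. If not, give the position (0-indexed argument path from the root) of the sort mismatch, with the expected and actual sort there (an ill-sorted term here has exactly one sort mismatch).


    x_C : C
  (f x_C) : C
      (m) : C
    (f (m)) : C
  (f (f (m))) : C
      x_C : C
    (f x_C) : C
    x_C : C
    x_A : A
  (q (f x_C) x_C x_A) : A
(q (f x_C) (f (f (m))) (q (f x_C) x_C x_A)) : A

well-sorted; sort = A


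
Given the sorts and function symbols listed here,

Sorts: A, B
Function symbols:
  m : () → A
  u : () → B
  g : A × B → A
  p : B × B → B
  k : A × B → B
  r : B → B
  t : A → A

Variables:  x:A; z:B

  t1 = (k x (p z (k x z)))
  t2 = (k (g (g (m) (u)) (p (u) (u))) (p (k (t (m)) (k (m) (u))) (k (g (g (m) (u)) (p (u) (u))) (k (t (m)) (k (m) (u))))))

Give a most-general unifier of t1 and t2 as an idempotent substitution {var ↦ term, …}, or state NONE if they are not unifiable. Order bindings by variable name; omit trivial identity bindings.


{x ↦ (g (g (m) (u)) (p (u) (u))), z ↦ (k (t (m)) (k (m) (u)))}
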